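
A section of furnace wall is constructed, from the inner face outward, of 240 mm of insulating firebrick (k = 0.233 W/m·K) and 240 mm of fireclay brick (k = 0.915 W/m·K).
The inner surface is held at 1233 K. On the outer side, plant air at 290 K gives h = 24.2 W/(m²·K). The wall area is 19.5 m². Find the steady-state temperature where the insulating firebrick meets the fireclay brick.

T ≈ 505 K

Series thermal resistances:
R_insulating firebrick = L/(kA) = 0.24/(0.233×19.5) = 0.05282 K/W
R_fireclay brick = L/(kA) = 0.24/(0.915×19.5) = 0.01345 K/W
R_outer film = 1/(h_o·A) = 1/(24.2×19.5) = 0.002119 K/W
R_total = 0.06839 K/W;  Q = ΔT/R_total = 943/0.06839 = 13790 W
T_interface = T_inner − Q·ΣR(inner→interface) = 1233 − 13800×0.05282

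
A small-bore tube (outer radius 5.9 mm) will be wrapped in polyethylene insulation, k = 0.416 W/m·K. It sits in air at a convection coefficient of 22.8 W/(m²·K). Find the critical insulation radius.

r_cr ≈ 18.2 mm

For a cylinder r_cr = k/h = 0.416/22.8
r_cr = 18.2 mm; since the bare radius (5.9 mm) is below r_cr, adding a thin layer of insulation will *increase* heat loss.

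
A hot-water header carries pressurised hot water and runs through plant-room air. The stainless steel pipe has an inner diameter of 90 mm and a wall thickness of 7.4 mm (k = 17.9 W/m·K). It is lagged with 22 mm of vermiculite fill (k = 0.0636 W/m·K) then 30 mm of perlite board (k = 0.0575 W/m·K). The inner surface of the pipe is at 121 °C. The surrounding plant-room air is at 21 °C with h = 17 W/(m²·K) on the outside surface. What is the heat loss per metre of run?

Treating each annulus and film as a series resistance:
R_stainless steel pipe wall = ln(52.4/45)/(2π×17.9×1) = 0.001354 K/W
R_vermiculite fill = ln(74.4/52.4)/(2π×0.0636×1) = 0.8772 K/W
R_perlite board = ln(104.4/74.4)/(2π×0.0575×1) = 0.9377 K/W
R_outer film = 1/(h_o·2πr_oL) = 1/(17×2π×0.1044×1) = 0.08967 K/W
R_total = 1.906 K/W
Q = ΔT/R_total = 100/1.906

q′ ≈ 52.5 W/m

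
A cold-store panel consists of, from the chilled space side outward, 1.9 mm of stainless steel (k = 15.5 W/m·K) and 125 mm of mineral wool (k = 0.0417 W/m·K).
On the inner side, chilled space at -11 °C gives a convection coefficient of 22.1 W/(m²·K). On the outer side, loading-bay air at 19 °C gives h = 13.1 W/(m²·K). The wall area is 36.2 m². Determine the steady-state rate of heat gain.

Thermal resistances in series:
R_inner film = 1/(h_i·A) = 1/(22.1×36.2) = 0.00125 K/W
R_stainless steel = L/(kA) = 0.0019/(15.5×36.2) = 3.386×10^-6 K/W
R_mineral wool = L/(kA) = 0.125/(0.0417×36.2) = 0.08281 K/W
R_outer film = 1/(h_o·A) = 1/(13.1×36.2) = 0.002109 K/W
R_total = 0.08617 K/W
Q = ΔT / R_total = 30 / 0.08617

Q ≈ 348 W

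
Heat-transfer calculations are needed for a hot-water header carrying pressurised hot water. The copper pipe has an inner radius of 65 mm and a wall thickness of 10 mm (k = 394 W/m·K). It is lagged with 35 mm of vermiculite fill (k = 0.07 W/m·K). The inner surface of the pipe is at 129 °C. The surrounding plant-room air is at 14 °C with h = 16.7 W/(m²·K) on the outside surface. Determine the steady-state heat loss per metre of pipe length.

Radial resistances (cylindrical: R_cond = ln(r_o/r_i)/(2πkL), R_conv = 1/(h·2πrL)):
R_copper pipe wall = ln(75/65)/(2π×394×1) = 5.781×10^-5 K/W
R_vermiculite fill = ln(110/75)/(2π×0.07×1) = 0.8708 K/W
R_outer film = 1/(h_o·2πr_oL) = 1/(16.7×2π×0.11×1) = 0.08664 K/W
R_total = 0.9575 K/W
Q = ΔT/R_total = 115/0.9575

q′ ≈ 120 W/m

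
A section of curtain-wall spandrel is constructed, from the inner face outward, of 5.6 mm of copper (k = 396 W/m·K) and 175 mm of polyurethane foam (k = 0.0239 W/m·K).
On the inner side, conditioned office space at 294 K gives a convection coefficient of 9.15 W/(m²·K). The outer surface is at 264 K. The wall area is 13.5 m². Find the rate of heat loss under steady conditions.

Model the wall as resistances in series:
R_inner film = 1/(h_i·A) = 1/(9.15×13.5) = 0.008096 K/W
R_copper = L/(kA) = 0.0056/(396×13.5) = 1.048×10^-6 K/W
R_polyurethane foam = L/(kA) = 0.175/(0.0239×13.5) = 0.5424 K/W
R_total = 0.5505 K/W
Q = ΔT / R_total = 30 / 0.5505

Q ≈ 54.5 W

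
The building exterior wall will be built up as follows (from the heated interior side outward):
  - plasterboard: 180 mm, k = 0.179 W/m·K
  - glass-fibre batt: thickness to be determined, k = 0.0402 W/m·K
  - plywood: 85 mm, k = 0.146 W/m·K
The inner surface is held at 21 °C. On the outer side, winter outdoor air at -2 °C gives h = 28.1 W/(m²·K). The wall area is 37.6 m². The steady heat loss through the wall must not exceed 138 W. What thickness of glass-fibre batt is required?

Using the resistance-network approach (series):
R_plasterboard = L/(kA) = 0.18/(0.179×37.6) = 0.02674 K/W
R_plywood = L/(kA) = 0.085/(0.146×37.6) = 0.01548 K/W
R_outer film = 1/(h_o·A) = 1/(28.1×37.6) = 9.465×10^-4 K/W
Sum of the known resistances R_other = 0.04317 K/W
Required total resistance R_tot = ΔT/Q_allow = 23/138 = 0.1667 K/W
R_glass-fibre batt = R_tot − R_other = 0.1235 K/W
L = R·k·A = 0.1235×0.0402×37.6

L ≈ 187 mm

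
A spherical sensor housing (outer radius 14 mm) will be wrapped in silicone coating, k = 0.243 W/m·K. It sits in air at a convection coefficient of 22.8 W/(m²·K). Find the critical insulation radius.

For a sphere r_cr = 2k/h = 2×0.243/22.8
r_cr = 21.3 mm; since the bare radius (14 mm) is below r_cr, adding a thin layer of insulation will *increase* heat loss.

r_cr ≈ 21.3 mm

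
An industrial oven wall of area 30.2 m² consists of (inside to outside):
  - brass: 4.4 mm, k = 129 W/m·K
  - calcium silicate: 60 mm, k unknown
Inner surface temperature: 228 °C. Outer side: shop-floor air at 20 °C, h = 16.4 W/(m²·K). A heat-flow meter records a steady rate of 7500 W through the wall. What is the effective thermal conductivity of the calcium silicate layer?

Thermal resistances in series:
R_brass = L/(kA) = 0.0044/(129×30.2) = 1.129×10^-6 K/W
R_outer film = 1/(h_o·A) = 1/(16.4×30.2) = 0.002019 K/W
Sum of known resistances R_other = 0.00202 K/W
Total R = ΔT/Q = 208/7500 = 0.02773 K/W
R_calcium silicate = R_total − R_other = 0.02571 K/W
k = L/(R·A) = 0.06/(0.02571×30.2)

k ≈ 0.0773 W/(m·K)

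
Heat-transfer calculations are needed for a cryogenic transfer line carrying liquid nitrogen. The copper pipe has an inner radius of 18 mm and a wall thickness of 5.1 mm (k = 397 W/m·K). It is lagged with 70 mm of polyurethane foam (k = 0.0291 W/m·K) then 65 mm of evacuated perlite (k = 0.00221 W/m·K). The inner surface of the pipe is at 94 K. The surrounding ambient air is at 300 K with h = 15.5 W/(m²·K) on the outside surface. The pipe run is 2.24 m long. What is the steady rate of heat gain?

Q ≈ 10.1 W

For a radial system each layer contributes R = ln(r_out/r_in)/(2πkL); films add R = 1/(hA).
R_copper pipe wall = ln(23.1/18)/(2π×397×2.24) = 4.465×10^-5 K/W
R_polyurethane foam = ln(93.1/23.1)/(2π×0.0291×2.24) = 3.403 K/W
R_evacuated perlite = ln(158.1/93.1)/(2π×0.00221×2.24) = 17.03 K/W
R_outer film = 1/(h_o·2πr_oL) = 1/(15.5×2π×0.1581×2.24) = 0.02899 K/W
R_total = 20.46 K/W
Q = ΔT/R_total = 206/20.46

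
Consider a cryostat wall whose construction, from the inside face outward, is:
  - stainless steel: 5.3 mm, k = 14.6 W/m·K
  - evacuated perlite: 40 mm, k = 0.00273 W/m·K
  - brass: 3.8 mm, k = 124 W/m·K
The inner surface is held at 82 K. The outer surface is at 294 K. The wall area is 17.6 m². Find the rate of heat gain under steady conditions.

Q ≈ 255 W

Using the resistance-network approach (series):
R_stainless steel = L/(kA) = 0.0053/(14.6×17.6) = 2.063×10^-5 K/W
R_evacuated perlite = L/(kA) = 0.04/(0.00273×17.6) = 0.8325 K/W
R_brass = L/(kA) = 0.0038/(124×17.6) = 1.741×10^-6 K/W
R_total = 0.8325 K/W
Q = ΔT / R_total = 212 / 0.8325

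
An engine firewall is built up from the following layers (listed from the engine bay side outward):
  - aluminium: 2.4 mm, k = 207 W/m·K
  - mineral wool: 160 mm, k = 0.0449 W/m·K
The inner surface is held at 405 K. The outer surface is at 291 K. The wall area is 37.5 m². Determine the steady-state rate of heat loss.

Treating each layer as a thermal resistance in series:
R_aluminium = L/(kA) = 0.0024/(207×37.5) = 3.092×10^-7 K/W
R_mineral wool = L/(kA) = 0.16/(0.0449×37.5) = 0.09503 K/W
R_total = 0.09503 K/W
Q = ΔT / R_total = 114 / 0.09503

Q ≈ 1200 W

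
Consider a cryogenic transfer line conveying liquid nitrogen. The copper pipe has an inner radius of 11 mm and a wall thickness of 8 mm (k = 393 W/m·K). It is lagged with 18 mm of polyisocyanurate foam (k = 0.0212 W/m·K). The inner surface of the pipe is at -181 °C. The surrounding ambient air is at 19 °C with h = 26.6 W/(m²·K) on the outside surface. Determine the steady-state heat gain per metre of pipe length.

q′ ≈ 38.7 W/m

Radial resistances (cylindrical: R_cond = ln(r_o/r_i)/(2πkL), R_conv = 1/(h·2πrL)):
R_copper pipe wall = ln(19/11)/(2π×393×1) = 2.213×10^-4 K/W
R_polyisocyanurate foam = ln(37/19)/(2π×0.0212×1) = 5.003 K/W
R_outer film = 1/(h_o·2πr_oL) = 1/(26.6×2π×0.037×1) = 0.1617 K/W
R_total = 5.165 K/W
Q = ΔT/R_total = 200/5.165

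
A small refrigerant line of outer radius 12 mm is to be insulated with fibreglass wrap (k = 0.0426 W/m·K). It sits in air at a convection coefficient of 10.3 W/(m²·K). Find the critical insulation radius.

For a cylinder r_cr = k/h = 0.0426/10.3
r_cr = 4.14 mm; since the bare radius (12 mm) is above r_cr, any added insulation will reduce heat loss.

r_cr ≈ 4.14 mm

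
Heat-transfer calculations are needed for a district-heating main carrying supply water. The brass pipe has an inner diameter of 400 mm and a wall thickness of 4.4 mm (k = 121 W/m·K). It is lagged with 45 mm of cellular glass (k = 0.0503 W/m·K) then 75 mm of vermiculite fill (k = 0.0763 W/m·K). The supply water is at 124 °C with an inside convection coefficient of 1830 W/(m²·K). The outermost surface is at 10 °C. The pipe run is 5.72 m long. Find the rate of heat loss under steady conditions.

Q ≈ 553 W

Treating each annulus and film as a series resistance:
R_inner film = 1/(h_i·2πr₁L) = 1/(1830×2π×0.2×5.72) = 7.602×10^-5 K/W
R_brass pipe wall = ln(204.4/200)/(2π×121×5.72) = 5.004×10^-6 K/W
R_cellular glass = ln(249.4/204.4)/(2π×0.0503×5.72) = 0.1101 K/W
R_vermiculite fill = ln(324.4/249.4)/(2π×0.0763×5.72) = 0.09588 K/W
R_total = 0.206 K/W
Q = ΔT/R_total = 114/0.206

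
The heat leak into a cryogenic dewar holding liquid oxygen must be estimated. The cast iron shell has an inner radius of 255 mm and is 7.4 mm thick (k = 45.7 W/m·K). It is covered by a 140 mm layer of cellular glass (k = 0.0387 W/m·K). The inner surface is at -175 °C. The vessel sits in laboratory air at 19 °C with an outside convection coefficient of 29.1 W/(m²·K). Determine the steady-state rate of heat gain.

Spherical conduction: R = (1/r_in − 1/r_out)/(4πk) per layer; series-sum.
R_cast iron shell = (1/0.255 − 1/0.2624)/(4π×45.7) = 1.926×10^-4 K/W
R_cellular glass = (1/0.2624 − 1/0.4024)/(4π×0.0387) = 2.726 K/W
R_outer film = 1/(h·4πr_o²) = 1/(29.1×4π×0.4024²) = 0.01689 K/W
R_total = 2.743 K/W
Q = ΔT/R_total = 194/2.743

Q ≈ 70.7 W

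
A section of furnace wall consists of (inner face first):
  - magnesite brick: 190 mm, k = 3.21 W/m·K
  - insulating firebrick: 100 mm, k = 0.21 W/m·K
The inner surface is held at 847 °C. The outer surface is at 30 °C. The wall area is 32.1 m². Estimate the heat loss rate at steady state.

Q ≈ 49000 W

Thermal resistances in series:
R_magnesite brick = L/(kA) = 0.19/(3.21×32.1) = 0.001844 K/W
R_insulating firebrick = L/(kA) = 0.1/(0.21×32.1) = 0.01483 K/W
R_total = 0.01668 K/W
Q = ΔT / R_total = 817 / 0.01668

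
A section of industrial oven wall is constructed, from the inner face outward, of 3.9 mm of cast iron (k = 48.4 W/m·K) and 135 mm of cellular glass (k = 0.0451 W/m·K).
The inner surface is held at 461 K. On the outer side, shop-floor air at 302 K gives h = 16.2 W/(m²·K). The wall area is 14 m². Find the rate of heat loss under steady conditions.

Q ≈ 729 W

Model the wall as resistances in series:
R_cast iron = L/(kA) = 0.0039/(48.4×14) = 5.756×10^-6 K/W
R_cellular glass = L/(kA) = 0.135/(0.0451×14) = 0.2138 K/W
R_outer film = 1/(h_o·A) = 1/(16.2×14) = 0.004409 K/W
R_total = 0.2182 K/W
Q = ΔT / R_total = 159 / 0.2182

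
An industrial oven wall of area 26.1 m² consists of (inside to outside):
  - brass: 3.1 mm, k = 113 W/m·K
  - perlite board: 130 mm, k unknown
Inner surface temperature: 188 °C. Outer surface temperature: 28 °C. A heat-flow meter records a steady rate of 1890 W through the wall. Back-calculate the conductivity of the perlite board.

k ≈ 0.0588 W/(m·K)

Thermal resistances in series:
R_brass = L/(kA) = 0.0031/(113×26.1) = 1.051×10^-6 K/W
Sum of known resistances R_other = 1.051×10^-6 K/W
Total R = ΔT/Q = 160/1890 = 0.08466 K/W
R_perlite board = R_total − R_other = 0.08466 K/W
k = L/(R·A) = 0.13/(0.08466×26.1)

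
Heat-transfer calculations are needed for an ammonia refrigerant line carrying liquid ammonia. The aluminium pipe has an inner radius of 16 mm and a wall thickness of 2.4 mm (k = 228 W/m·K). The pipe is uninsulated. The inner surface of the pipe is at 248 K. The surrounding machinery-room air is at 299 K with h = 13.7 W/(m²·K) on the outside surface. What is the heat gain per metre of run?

Cylindrical conduction, so R = ln(r₂/r₁)/(2πkL) per layer, in series:
R_aluminium pipe wall = ln(18.4/16)/(2π×228×1) = 9.756×10^-5 K/W
R_outer film = 1/(h_o·2πr_oL) = 1/(13.7×2π×0.0184×1) = 0.6314 K/W
R_total = 0.6315 K/W
Q = ΔT/R_total = 51/0.6315

q′ ≈ 80.8 W/m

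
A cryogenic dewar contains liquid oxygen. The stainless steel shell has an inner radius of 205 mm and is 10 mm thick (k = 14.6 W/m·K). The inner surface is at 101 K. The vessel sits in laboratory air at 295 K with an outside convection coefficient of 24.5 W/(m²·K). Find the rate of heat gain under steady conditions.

Q ≈ 2710 W

For a spherical shell R = (1/r₁ − 1/r₂)/(4πk); film R = 1/(h·4πr²). In series:
R_stainless steel shell = (1/0.205 − 1/0.215)/(4π×14.6) = 0.001237 K/W
R_outer film = 1/(h·4πr_o²) = 1/(24.5×4π×0.215²) = 0.07027 K/W
R_total = 0.0715 K/W
Q = ΔT/R_total = 194/0.0715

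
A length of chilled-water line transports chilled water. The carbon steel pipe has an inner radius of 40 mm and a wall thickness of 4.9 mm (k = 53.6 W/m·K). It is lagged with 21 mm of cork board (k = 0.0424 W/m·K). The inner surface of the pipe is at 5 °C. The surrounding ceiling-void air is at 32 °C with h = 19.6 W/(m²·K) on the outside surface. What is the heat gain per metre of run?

q′ ≈ 17.3 W/m

Radial resistances (cylindrical: R_cond = ln(r_o/r_i)/(2πkL), R_conv = 1/(h·2πrL)):
R_carbon steel pipe wall = ln(44.9/40)/(2π×53.6×1) = 3.431×10^-4 K/W
R_cork board = ln(65.9/44.9)/(2π×0.0424×1) = 1.44 K/W
R_outer film = 1/(h_o·2πr_oL) = 1/(19.6×2π×0.0659×1) = 0.1232 K/W
R_total = 1.564 K/W
Q = ΔT/R_total = 27/1.564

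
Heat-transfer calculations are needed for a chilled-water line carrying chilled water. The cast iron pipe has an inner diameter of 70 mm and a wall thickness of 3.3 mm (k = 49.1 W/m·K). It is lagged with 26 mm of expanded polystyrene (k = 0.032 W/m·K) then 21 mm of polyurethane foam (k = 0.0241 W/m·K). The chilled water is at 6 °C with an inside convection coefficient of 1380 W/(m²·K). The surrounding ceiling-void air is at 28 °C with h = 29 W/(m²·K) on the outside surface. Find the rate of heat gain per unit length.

Treating each annulus and film as a series resistance:
R_inner film = 1/(h_i·2πr₁L) = 1/(1380×2π×0.035×1) = 0.003295 K/W
R_cast iron pipe wall = ln(38.3/35)/(2π×49.1×1) = 2.921×10^-4 K/W
R_expanded polystyrene = ln(64.3/38.3)/(2π×0.032×1) = 2.577 K/W
R_polyurethane foam = ln(85.3/64.3)/(2π×0.0241×1) = 1.866 K/W
R_outer film = 1/(h_o·2πr_oL) = 1/(29×2π×0.0853×1) = 0.06434 K/W
R_total = 4.511 K/W
Q = ΔT/R_total = 22/4.511

q′ ≈ 4.88 W/m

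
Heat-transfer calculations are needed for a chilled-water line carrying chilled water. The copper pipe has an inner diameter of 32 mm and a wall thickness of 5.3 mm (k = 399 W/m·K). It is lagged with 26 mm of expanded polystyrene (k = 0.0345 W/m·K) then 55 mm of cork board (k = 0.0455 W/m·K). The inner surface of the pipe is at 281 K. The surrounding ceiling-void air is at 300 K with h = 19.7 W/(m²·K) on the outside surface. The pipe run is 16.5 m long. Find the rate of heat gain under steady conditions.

Radial resistances (cylindrical: R_cond = ln(r_o/r_i)/(2πkL), R_conv = 1/(h·2πrL)):
R_copper pipe wall = ln(21.3/16)/(2π×399×16.5) = 6.917×10^-6 K/W
R_expanded polystyrene = ln(47.3/21.3)/(2π×0.0345×16.5) = 0.2231 K/W
R_cork board = ln(102.3/47.3)/(2π×0.0455×16.5) = 0.1635 K/W
R_outer film = 1/(h_o·2πr_oL) = 1/(19.7×2π×0.1023×16.5) = 0.004786 K/W
R_total = 0.3914 K/W
Q = ΔT/R_total = 19/0.3914

Q ≈ 48.5 W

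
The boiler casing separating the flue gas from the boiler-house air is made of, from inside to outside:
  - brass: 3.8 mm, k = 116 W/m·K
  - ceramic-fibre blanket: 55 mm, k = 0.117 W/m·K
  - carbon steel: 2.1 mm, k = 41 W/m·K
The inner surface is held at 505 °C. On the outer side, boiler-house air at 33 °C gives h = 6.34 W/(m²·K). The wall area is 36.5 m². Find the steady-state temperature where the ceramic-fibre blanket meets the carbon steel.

Model the wall as resistances in series:
R_brass = L/(kA) = 0.0038/(116×36.5) = 8.975×10^-7 K/W
R_ceramic-fibre blanket = L/(kA) = 0.055/(0.117×36.5) = 0.01288 K/W
R_carbon steel = L/(kA) = 0.0021/(41×36.5) = 1.403×10^-6 K/W
R_outer film = 1/(h_o·A) = 1/(6.34×36.5) = 0.004321 K/W
R_total = 0.0172 K/W;  Q = ΔT/R_total = 472/0.0172 = 27440 W
T_interface = T_inner − Q·ΣR(inner→interface) = 505 − 27400×0.01288

T ≈ 152 °C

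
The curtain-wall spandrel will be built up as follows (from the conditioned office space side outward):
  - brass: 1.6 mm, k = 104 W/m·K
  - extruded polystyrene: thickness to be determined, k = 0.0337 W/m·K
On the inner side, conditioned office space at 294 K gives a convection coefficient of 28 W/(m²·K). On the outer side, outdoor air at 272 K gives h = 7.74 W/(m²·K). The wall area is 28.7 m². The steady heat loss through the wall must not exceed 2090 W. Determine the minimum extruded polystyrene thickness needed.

L ≈ 4.62 mm

Series thermal resistances:
R_inner film = 1/(h_i·A) = 1/(28×28.7) = 0.001244 K/W
R_brass = L/(kA) = 0.0016/(104×28.7) = 5.36×10^-7 K/W
R_outer film = 1/(h_o·A) = 1/(7.74×28.7) = 0.004502 K/W
Sum of the known resistances R_other = 0.005747 K/W
Required total resistance R_tot = ΔT/Q_allow = 22/2090 = 0.01053 K/W
R_extruded polystyrene = R_tot − R_other = 0.00478 K/W
L = R·k·A = 0.00478×0.0337×28.7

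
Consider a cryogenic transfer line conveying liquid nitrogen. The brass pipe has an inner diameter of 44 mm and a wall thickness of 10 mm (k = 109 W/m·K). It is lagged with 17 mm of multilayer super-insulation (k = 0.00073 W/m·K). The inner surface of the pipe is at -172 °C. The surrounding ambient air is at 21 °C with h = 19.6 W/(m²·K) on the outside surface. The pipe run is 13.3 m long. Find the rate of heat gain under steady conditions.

Q ≈ 27.6 W

For a radial system each layer contributes R = ln(r_out/r_in)/(2πkL); films add R = 1/(hA).
R_brass pipe wall = ln(32/22)/(2π×109×13.3) = 4.114×10^-5 K/W
R_multilayer super-insulation = ln(49/32)/(2π×0.00073×13.3) = 6.985 K/W
R_outer film = 1/(h_o·2πr_oL) = 1/(19.6×2π×0.049×13.3) = 0.01246 K/W
R_total = 6.997 K/W
Q = ΔT/R_total = 193/6.997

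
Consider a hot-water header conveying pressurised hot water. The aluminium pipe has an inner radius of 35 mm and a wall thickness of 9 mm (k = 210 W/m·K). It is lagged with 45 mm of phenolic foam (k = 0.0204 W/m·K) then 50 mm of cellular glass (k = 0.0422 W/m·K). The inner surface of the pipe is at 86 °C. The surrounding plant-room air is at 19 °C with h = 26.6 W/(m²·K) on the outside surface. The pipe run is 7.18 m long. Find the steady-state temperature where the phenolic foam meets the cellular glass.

Cylindrical conduction, so R = ln(r₂/r₁)/(2πkL) per layer, in series:
R_aluminium pipe wall = ln(44/35)/(2π×210×7.18) = 2.416×10^-5 K/W
R_phenolic foam = ln(89/44)/(2π×0.0204×7.18) = 0.7654 K/W
R_cellular glass = ln(139/89)/(2π×0.0422×7.18) = 0.2342 K/W
R_outer film = 1/(h_o·2πr_oL) = 1/(26.6×2π×0.139×7.18) = 0.005995 K/W
R_total = 1.006 K/W
Q = ΔT/R_total = 67/1.006
Q = 66.6 W
T_interface = T_inner − Q·ΣR(inner→interface) = 86 − 66.6×0.7655

T ≈ 35 °C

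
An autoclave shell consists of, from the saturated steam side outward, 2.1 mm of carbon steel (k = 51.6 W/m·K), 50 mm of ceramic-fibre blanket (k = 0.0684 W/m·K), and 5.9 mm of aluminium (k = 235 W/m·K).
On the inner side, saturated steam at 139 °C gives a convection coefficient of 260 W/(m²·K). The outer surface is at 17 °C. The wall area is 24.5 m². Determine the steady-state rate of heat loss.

Thermal resistances in series:
R_inner film = 1/(h_i·A) = 1/(260×24.5) = 1.57×10^-4 K/W
R_carbon steel = L/(kA) = 0.0021/(51.6×24.5) = 1.661×10^-6 K/W
R_ceramic-fibre blanket = L/(kA) = 0.05/(0.0684×24.5) = 0.02984 K/W
R_aluminium = L/(kA) = 0.0059/(235×24.5) = 1.025×10^-6 K/W
R_total = 0.03 K/W
Q = ΔT / R_total = 122 / 0.03

Q ≈ 4070 W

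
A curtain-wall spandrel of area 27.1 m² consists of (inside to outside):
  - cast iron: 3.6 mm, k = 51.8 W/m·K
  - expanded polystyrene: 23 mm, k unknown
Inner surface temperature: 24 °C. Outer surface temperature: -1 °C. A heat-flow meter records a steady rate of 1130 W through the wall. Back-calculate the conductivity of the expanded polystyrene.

Model the wall as resistances in series:
R_cast iron = L/(kA) = 0.0036/(51.8×27.1) = 2.565×10^-6 K/W
Sum of known resistances R_other = 2.565×10^-6 K/W
Total R = ΔT/Q = 25/1130 = 0.02212 K/W
R_expanded polystyrene = R_total − R_other = 0.02212 K/W
k = L/(R·A) = 0.023/(0.02212×27.1)

k ≈ 0.0384 W/(m·K)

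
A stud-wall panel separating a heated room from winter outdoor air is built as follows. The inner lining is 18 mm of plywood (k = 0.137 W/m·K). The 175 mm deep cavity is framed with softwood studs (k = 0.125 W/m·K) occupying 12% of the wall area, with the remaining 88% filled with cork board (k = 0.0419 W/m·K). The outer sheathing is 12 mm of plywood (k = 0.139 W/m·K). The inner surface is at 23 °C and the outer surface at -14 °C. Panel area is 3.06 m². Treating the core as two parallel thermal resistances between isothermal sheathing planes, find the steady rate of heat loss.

Q ≈ 31.5 W

Sheathing layers in series; stud and cavity paths in parallel between them.
R_inner = 0.018/(0.137×3.06) = 0.04294 K/W
R_stud  = 0.175/(0.125×0.12×3.06) = 3.813 K/W
R_cav   = 0.175/(0.0419×0.88×3.06) = 1.551 K/W
1/R_core = 1/R_stud + 1/R_cav → R_core = 1.103 K/W
R_outer = 0.012/(0.139×3.06) = 0.02821 K/W
R_total = 1.174 K/W
Q = ΔT/R_total = 37/1.174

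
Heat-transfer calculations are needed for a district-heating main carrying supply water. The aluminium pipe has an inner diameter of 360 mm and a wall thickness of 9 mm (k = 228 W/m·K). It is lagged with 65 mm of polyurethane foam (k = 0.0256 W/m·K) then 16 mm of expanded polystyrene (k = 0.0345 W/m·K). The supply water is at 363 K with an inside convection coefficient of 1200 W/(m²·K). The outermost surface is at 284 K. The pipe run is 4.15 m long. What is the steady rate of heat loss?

Q ≈ 155 W

Cylindrical conduction, so R = ln(r₂/r₁)/(2πkL) per layer, in series:
R_inner film = 1/(h_i·2πr₁L) = 1/(1200×2π×0.18×4.15) = 1.775×10^-4 K/W
R_aluminium pipe wall = ln(189/180)/(2π×228×4.15) = 8.207×10^-6 K/W
R_polyurethane foam = ln(254/189)/(2π×0.0256×4.15) = 0.4428 K/W
R_expanded polystyrene = ln(270/254)/(2π×0.0345×4.15) = 0.06791 K/W
R_total = 0.5109 K/W
Q = ΔT/R_total = 79/0.5109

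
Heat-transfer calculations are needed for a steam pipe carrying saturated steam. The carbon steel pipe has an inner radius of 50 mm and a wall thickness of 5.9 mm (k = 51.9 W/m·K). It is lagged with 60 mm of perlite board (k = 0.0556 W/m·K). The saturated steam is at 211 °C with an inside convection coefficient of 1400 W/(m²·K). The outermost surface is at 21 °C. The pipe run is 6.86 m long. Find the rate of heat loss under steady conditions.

Treating each annulus and film as a series resistance:
R_inner film = 1/(h_i·2πr₁L) = 1/(1400×2π×0.05×6.86) = 3.314×10^-4 K/W
R_carbon steel pipe wall = ln(55.9/50)/(2π×51.9×6.86) = 4.986×10^-5 K/W
R_perlite board = ln(115.9/55.9)/(2π×0.0556×6.86) = 0.3043 K/W
R_total = 0.3046 K/W
Q = ΔT/R_total = 190/0.3046

Q ≈ 624 W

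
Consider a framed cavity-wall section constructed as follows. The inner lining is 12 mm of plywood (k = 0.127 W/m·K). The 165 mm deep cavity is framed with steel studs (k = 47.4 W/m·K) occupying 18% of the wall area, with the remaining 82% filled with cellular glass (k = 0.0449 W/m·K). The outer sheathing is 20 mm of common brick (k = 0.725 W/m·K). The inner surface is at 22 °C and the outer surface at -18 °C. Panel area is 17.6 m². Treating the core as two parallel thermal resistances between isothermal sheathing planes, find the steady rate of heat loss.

Sheathing layers in series; stud and cavity paths in parallel between them.
R_inner = 0.012/(0.127×17.6) = 0.005369 K/W
R_stud  = 0.165/(47.4×0.18×17.6) = 0.001099 K/W
R_cav   = 0.165/(0.0449×0.82×17.6) = 0.2546 K/W
1/R_core = 1/R_stud + 1/R_cav → R_core = 0.001094 K/W
R_outer = 0.02/(0.725×17.6) = 0.001567 K/W
R_total = 0.00803 K/W
Q = ΔT/R_total = 40/0.00803

Q ≈ 4980 W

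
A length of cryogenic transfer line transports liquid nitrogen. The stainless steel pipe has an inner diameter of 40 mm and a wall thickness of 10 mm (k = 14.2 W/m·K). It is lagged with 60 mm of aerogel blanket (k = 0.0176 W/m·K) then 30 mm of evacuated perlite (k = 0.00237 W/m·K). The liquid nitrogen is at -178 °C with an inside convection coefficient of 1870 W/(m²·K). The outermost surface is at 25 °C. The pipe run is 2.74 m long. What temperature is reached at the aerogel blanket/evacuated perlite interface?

Cylindrical conduction, so R = ln(r₂/r₁)/(2πkL) per layer, in series:
R_inner film = 1/(h_i·2πr₁L) = 1/(1870×2π×0.02×2.74) = 0.001553 K/W
R_stainless steel pipe wall = ln(30/20)/(2π×14.2×2.74) = 0.001659 K/W
R_aerogel blanket = ln(90/30)/(2π×0.0176×2.74) = 3.626 K/W
R_evacuated perlite = ln(120/90)/(2π×0.00237×2.74) = 7.051 K/W
R_total = 10.68 K/W
Q = ΔT/R_total = 203/10.68
Q = 19 W
T_interface = T_inner + Q·ΣR(inner→interface) = -178 + 19×3.629

T ≈ -109 °C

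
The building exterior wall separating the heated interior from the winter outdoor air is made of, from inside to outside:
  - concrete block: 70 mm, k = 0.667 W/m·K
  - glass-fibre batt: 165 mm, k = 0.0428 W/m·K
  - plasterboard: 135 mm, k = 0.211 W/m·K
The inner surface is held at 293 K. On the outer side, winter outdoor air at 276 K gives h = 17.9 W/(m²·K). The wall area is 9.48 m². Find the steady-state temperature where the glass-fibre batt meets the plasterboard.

T ≈ 279 K

Series thermal resistances:
R_concrete block = L/(kA) = 0.07/(0.667×9.48) = 0.01107 K/W
R_glass-fibre batt = L/(kA) = 0.165/(0.0428×9.48) = 0.4067 K/W
R_plasterboard = L/(kA) = 0.135/(0.211×9.48) = 0.06749 K/W
R_outer film = 1/(h_o·A) = 1/(17.9×9.48) = 0.005893 K/W
R_total = 0.4911 K/W;  Q = ΔT/R_total = 17/0.4911 = 34.62 W
T_interface = T_inner − Q·ΣR(inner→interface) = 293 − 34.6×0.4177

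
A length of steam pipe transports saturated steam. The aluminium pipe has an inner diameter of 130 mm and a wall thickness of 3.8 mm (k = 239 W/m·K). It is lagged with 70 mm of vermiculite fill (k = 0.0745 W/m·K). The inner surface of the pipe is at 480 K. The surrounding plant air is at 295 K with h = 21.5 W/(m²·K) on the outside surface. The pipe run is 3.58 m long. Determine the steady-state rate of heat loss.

Q ≈ 427 W

Cylindrical conduction, so R = ln(r₂/r₁)/(2πkL) per layer, in series:
R_aluminium pipe wall = ln(68.8/65)/(2π×239×3.58) = 1.057×10^-5 K/W
R_vermiculite fill = ln(138.8/68.8)/(2π×0.0745×3.58) = 0.4188 K/W
R_outer film = 1/(h_o·2πr_oL) = 1/(21.5×2π×0.1388×3.58) = 0.0149 K/W
R_total = 0.4337 K/W
Q = ΔT/R_total = 185/0.4337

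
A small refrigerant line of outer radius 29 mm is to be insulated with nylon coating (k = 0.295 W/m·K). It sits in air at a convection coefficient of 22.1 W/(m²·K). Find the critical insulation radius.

For a cylinder r_cr = k/h = 0.295/22.1
r_cr = 13.3 mm; since the bare radius (29 mm) is above r_cr, any added insulation will reduce heat loss.

r_cr ≈ 13.3 mm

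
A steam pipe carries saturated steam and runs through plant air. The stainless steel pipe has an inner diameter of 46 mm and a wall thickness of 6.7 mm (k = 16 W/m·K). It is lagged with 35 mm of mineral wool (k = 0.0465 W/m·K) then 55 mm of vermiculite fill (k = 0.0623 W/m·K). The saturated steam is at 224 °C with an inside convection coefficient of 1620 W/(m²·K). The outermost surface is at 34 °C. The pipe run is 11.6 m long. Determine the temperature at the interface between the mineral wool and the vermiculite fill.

T ≈ 104 °C

Cylindrical conduction, so R = ln(r₂/r₁)/(2πkL) per layer, in series:
R_inner film = 1/(h_i·2πr₁L) = 1/(1620×2π×0.023×11.6) = 3.682×10^-4 K/W
R_stainless steel pipe wall = ln(29.7/23)/(2π×16×11.6) = 2.192×10^-4 K/W
R_mineral wool = ln(64.7/29.7)/(2π×0.0465×11.6) = 0.2297 K/W
R_vermiculite fill = ln(119.7/64.7)/(2π×0.0623×11.6) = 0.1355 K/W
R_total = 0.3658 K/W
Q = ΔT/R_total = 190/0.3658
Q = 519 W
T_interface = T_inner − Q·ΣR(inner→interface) = 224 − 519×0.2303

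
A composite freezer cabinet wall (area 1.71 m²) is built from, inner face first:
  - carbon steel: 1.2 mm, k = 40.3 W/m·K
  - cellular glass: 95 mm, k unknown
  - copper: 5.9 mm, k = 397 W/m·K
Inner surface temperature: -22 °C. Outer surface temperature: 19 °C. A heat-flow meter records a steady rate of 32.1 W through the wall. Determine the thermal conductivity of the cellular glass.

k ≈ 0.0435 W/(m·K)

Using the resistance-network approach (series):
R_carbon steel = L/(kA) = 0.0012/(40.3×1.71) = 1.741×10^-5 K/W
R_copper = L/(kA) = 0.0059/(397×1.71) = 8.691×10^-6 K/W
Sum of known resistances R_other = 2.61×10^-5 K/W
Total R = ΔT/Q = 41/32.1 = 1.277 K/W
R_cellular glass = R_total − R_other = 1.277 K/W
k = L/(R·A) = 0.095/(1.277×1.71)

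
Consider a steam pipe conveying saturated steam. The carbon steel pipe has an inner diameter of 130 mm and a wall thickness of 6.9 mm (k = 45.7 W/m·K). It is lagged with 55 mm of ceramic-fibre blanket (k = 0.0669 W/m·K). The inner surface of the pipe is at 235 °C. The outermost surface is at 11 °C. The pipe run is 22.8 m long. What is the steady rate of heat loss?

Treating each annulus and film as a series resistance:
R_carbon steel pipe wall = ln(71.9/65)/(2π×45.7×22.8) = 1.541×10^-5 K/W
R_ceramic-fibre blanket = ln(126.9/71.9)/(2π×0.0669×22.8) = 0.05928 K/W
R_total = 0.05929 K/W
Q = ΔT/R_total = 224/0.05929

Q ≈ 3780 W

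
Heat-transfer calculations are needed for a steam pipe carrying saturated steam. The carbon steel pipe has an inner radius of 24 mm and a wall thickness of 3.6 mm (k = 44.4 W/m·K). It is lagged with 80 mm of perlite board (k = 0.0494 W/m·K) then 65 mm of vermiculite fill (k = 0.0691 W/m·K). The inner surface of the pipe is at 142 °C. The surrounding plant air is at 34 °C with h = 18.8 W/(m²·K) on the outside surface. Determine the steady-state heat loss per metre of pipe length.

Treating each annulus and film as a series resistance:
R_carbon steel pipe wall = ln(27.6/24)/(2π×44.4×1) = 5.01×10^-4 K/W
R_perlite board = ln(107.6/27.6)/(2π×0.0494×1) = 4.384 K/W
R_vermiculite fill = ln(172.6/107.6)/(2π×0.0691×1) = 1.088 K/W
R_outer film = 1/(h_o·2πr_oL) = 1/(18.8×2π×0.1726×1) = 0.04905 K/W
R_total = 5.522 K/W
Q = ΔT/R_total = 108/5.522

q′ ≈ 19.6 W/m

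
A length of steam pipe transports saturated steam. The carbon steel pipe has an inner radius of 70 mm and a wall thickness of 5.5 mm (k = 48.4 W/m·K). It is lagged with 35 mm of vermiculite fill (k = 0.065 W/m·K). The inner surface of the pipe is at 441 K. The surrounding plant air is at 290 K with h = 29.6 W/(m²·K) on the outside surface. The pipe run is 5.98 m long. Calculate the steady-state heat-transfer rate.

For a radial system each layer contributes R = ln(r_out/r_in)/(2πkL); films add R = 1/(hA).
R_carbon steel pipe wall = ln(75.5/70)/(2π×48.4×5.98) = 4.159×10^-5 K/W
R_vermiculite fill = ln(110.5/75.5)/(2π×0.065×5.98) = 0.156 K/W
R_outer film = 1/(h_o·2πr_oL) = 1/(29.6×2π×0.1105×5.98) = 0.008137 K/W
R_total = 0.1641 K/W
Q = ΔT/R_total = 151/0.1641

Q ≈ 920 W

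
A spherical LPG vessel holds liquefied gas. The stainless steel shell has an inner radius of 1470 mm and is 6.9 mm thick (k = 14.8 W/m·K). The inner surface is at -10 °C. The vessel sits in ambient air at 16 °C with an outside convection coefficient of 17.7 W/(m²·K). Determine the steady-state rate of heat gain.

For a spherical shell R = (1/r₁ − 1/r₂)/(4πk); film R = 1/(h·4πr²). In series:
R_stainless steel shell = (1/1.47 − 1/1.4769)/(4π×14.8) = 1.709×10^-5 K/W
R_outer film = 1/(h·4πr_o²) = 1/(17.7×4π×1.4769²) = 0.002061 K/W
R_total = 0.002078 K/W
Q = ΔT/R_total = 26/0.002078

Q ≈ 12500 W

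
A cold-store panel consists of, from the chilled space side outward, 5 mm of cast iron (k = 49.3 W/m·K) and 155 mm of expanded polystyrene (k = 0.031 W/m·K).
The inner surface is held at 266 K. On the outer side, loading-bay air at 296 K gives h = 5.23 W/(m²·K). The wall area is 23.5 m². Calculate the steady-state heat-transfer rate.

Thermal resistances in series:
R_cast iron = L/(kA) = 0.005/(49.3×23.5) = 4.316×10^-6 K/W
R_expanded polystyrene = L/(kA) = 0.155/(0.031×23.5) = 0.2128 K/W
R_outer film = 1/(h_o·A) = 1/(5.23×23.5) = 0.008136 K/W
R_total = 0.2209 K/W
Q = ΔT / R_total = 30 / 0.2209

Q ≈ 136 W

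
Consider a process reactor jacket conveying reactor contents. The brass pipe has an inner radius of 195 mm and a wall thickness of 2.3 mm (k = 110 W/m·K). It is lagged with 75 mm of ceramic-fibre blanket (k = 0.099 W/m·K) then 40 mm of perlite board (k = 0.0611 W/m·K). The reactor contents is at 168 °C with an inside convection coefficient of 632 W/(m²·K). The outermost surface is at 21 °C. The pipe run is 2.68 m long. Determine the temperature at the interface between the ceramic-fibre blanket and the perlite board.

T ≈ 80.9 °C

For a radial system each layer contributes R = ln(r_out/r_in)/(2πkL); films add R = 1/(hA).
R_inner film = 1/(h_i·2πr₁L) = 1/(632×2π×0.195×2.68) = 4.819×10^-4 K/W
R_brass pipe wall = ln(197.3/195)/(2π×110×2.68) = 6.33×10^-6 K/W
R_ceramic-fibre blanket = ln(272.3/197.3)/(2π×0.099×2.68) = 0.1933 K/W
R_perlite board = ln(312.3/272.3)/(2π×0.0611×2.68) = 0.1332 K/W
R_total = 0.327 K/W
Q = ΔT/R_total = 147/0.327
Q = 450 W
T_interface = T_inner − Q·ΣR(inner→interface) = 168 − 450×0.1938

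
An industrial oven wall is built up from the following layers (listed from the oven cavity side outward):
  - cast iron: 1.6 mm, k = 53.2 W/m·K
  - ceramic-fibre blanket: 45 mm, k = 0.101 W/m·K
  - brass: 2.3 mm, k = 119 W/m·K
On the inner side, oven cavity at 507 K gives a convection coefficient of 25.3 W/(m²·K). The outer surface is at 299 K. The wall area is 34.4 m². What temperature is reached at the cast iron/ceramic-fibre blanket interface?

Using the resistance-network approach (series):
R_inner film = 1/(h_i·A) = 1/(25.3×34.4) = 0.001149 K/W
R_cast iron = L/(kA) = 0.0016/(53.2×34.4) = 8.743×10^-7 K/W
R_ceramic-fibre blanket = L/(kA) = 0.045/(0.101×34.4) = 0.01295 K/W
R_brass = L/(kA) = 0.0023/(119×34.4) = 5.619×10^-7 K/W
R_total = 0.0141 K/W;  Q = ΔT/R_total = 208/0.0141 = 14750 W
T_interface = T_inner − Q·ΣR(inner→interface) = 507 − 14700×0.00115

T ≈ 490 K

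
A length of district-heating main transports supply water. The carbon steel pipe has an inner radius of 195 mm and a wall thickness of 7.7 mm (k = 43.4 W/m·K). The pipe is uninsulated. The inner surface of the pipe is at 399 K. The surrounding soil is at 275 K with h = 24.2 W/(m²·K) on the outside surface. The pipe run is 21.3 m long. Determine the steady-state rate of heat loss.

Q ≈ 81100 W

Treating each annulus and film as a series resistance:
R_carbon steel pipe wall = ln(202.7/195)/(2π×43.4×21.3) = 6.668×10^-6 K/W
R_outer film = 1/(h_o·2πr_oL) = 1/(24.2×2π×0.2027×21.3) = 0.001523 K/W
R_total = 0.00153 K/W
Q = ΔT/R_total = 124/0.00153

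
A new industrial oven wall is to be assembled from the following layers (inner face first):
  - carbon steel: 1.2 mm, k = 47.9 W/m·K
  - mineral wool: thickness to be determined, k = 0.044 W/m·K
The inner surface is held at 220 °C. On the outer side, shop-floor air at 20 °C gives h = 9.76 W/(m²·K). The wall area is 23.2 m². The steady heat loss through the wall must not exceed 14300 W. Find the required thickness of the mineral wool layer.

L ≈ 9.77 mm

Model the wall as resistances in series:
R_carbon steel = L/(kA) = 0.0012/(47.9×23.2) = 1.08×10^-6 K/W
R_outer film = 1/(h_o·A) = 1/(9.76×23.2) = 0.004416 K/W
Sum of the known resistances R_other = 0.004417 K/W
Required total resistance R_tot = ΔT/Q_allow = 200/14300 = 0.01399 K/W
R_mineral wool = R_tot − R_other = 0.009569 K/W
L = R·k·A = 0.009569×0.044×23.2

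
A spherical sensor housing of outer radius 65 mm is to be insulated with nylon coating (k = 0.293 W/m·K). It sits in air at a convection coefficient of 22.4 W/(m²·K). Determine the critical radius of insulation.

For a sphere r_cr = 2k/h = 2×0.293/22.4
r_cr = 26.2 mm; since the bare radius (65 mm) is above r_cr, any added insulation will reduce heat loss.

r_cr ≈ 26.2 mm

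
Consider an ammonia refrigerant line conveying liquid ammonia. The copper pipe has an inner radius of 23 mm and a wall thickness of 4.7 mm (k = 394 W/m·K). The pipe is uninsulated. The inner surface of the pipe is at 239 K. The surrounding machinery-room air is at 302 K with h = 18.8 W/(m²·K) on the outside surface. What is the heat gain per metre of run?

q′ ≈ 206 W/m

Radial resistances (cylindrical: R_cond = ln(r_o/r_i)/(2πkL), R_conv = 1/(h·2πrL)):
R_copper pipe wall = ln(27.7/23)/(2π×394×1) = 7.511×10^-5 K/W
R_outer film = 1/(h_o·2πr_oL) = 1/(18.8×2π×0.0277×1) = 0.3056 K/W
R_total = 0.3057 K/W
Q = ΔT/R_total = 63/0.3057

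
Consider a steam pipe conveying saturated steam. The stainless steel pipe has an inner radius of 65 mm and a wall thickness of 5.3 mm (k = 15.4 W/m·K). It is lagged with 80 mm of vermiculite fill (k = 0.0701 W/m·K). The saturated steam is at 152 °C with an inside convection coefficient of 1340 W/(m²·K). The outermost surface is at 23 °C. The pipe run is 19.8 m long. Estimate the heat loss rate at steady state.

Treating each annulus and film as a series resistance:
R_inner film = 1/(h_i·2πr₁L) = 1/(1340×2π×0.065×19.8) = 9.229×10^-5 K/W
R_stainless steel pipe wall = ln(70.3/65)/(2π×15.4×19.8) = 4.091×10^-5 K/W
R_vermiculite fill = ln(150.3/70.3)/(2π×0.0701×19.8) = 0.08713 K/W
R_total = 0.08726 K/W
Q = ΔT/R_total = 129/0.08726

Q ≈ 1480 W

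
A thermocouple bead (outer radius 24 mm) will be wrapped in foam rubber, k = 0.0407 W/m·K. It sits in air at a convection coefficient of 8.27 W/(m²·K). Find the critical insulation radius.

r_cr ≈ 9.84 mm

For a sphere r_cr = 2k/h = 2×0.0407/8.27
r_cr = 9.84 mm; since the bare radius (24 mm) is above r_cr, any added insulation will reduce heat loss.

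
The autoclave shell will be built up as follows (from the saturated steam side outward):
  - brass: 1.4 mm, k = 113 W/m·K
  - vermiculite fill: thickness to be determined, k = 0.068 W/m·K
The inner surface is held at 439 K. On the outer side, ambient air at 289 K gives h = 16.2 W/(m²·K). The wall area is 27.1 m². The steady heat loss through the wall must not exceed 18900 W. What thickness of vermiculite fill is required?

L ≈ 10.4 mm

Thermal resistances in series:
R_brass = L/(kA) = 0.0014/(113×27.1) = 4.572×10^-7 K/W
R_outer film = 1/(h_o·A) = 1/(16.2×27.1) = 0.002278 K/W
Sum of the known resistances R_other = 0.002278 K/W
Required total resistance R_tot = ΔT/Q_allow = 150/18900 = 0.007937 K/W
R_vermiculite fill = R_tot − R_other = 0.005658 K/W
L = R·k·A = 0.005658×0.068×27.1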